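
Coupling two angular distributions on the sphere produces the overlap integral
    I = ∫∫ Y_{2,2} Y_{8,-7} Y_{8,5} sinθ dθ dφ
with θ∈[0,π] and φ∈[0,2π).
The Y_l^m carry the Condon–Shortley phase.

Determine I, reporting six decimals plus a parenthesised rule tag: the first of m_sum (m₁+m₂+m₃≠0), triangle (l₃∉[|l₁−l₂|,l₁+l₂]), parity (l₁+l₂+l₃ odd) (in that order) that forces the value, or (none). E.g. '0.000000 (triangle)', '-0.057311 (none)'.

Rules hold: Σm=0, L=18 even, 6≤8≤10.
N = 5·17·17 = 1445
Δ = 2!·2!·14!/19! = 1/348840
Racah Σ t=0..2: t=0:+1/116121600 t=1:−1/25401600 t=2:+1/116121600 = -1/45158400
⇒ 3j(2 8 8; 0 0 0)² = 24/1615, sgn -1
Racah Σ t=0..0: t=0:+1/24908083200 = 1/24908083200
⇒ 3j(2 8 8; 2 -7 5)² = 7/1292, sgn -1
4πI² = N·(3j₀)²·(3jₘ)² = 42/361
I = +1·√(0.116343/4π) = 0.09622017
No selection rule forces the value: the integral is nonzero (none).

0.096220 (none)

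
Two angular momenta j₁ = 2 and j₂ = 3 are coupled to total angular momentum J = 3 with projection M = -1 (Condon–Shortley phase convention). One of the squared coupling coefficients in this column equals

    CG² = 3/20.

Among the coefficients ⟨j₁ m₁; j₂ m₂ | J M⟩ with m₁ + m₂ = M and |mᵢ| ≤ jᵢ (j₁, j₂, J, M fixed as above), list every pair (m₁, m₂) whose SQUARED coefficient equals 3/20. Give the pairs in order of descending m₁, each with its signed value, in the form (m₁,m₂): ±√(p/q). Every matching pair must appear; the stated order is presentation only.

(0,-1): −√(3/20)

Admissible pairs with m₁+m₂ = M = -1: (-2,1), (-1,0), (0,-1), (1,-2), (2,-3)
  (m₁,m₂)=(2,-3): CG² = 1/6, CG = +√(1/6)
  (m₁,m₂)=(1,-2): CG² = 1/4, CG = +√(1/4)
  (m₁,m₂)=(0,-1): CG² = 3/20, CG = −√(3/20)   ← matches the target
  (m₁,m₂)=(-1,0): CG² = 1/30, CG = −√(1/30)
  (m₁,m₂)=(-2,1): CG² = 2/5, CG = +√(2/5)
Pairs with CG² = 3/20: (0,-1): −√(3/20)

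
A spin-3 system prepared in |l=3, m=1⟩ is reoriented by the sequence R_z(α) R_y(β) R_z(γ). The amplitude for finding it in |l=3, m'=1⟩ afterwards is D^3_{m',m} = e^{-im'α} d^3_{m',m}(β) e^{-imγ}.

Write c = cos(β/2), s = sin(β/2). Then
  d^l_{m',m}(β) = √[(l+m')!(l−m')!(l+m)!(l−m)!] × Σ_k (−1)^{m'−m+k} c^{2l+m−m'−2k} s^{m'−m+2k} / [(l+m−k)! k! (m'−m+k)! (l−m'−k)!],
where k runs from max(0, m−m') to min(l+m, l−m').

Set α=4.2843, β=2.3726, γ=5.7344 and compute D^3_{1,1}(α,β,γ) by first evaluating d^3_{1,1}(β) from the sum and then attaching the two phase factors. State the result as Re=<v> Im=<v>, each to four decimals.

Re=-0.4061 Im=0.2742

First d^3_{1,1}(β=2.3726), then the phase factors e^{-i(1)α} and e^{-i(1)γ}:
c=cos(2.372600/2)=0.375092, s=sin(2.372600/2)=0.926987; N=√[24·2·24·2]=48.000000
k: max(0,(1)−(1))=0 … min(3+(1),3−(1))=2
  k=0: (−1)^0·48.0000/(48)·0.3751^6·0.9270^0 = +0.002785
  k=1: (−1)^1·48.0000/(6)·0.3751^4·0.9270^2 = -0.136079
  k=2: (−1)^2·48.0000/(8)·0.3751^2·0.9270^4 = +0.623337
d^3_{1,1}(2.3726) = +0.002785 -0.136079 +0.623337 = +0.490043
D = (-0.415133+0.909761i)·(+0.490043)·(+0.853159+0.521651i) = -0.406125+0.274236i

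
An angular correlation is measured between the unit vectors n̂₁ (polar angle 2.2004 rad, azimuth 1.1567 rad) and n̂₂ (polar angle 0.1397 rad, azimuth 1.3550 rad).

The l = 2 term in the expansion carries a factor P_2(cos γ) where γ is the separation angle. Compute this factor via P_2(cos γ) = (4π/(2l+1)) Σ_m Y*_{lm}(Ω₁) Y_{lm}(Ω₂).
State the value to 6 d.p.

-0.164766

Term-by-term m-sum for l=2 (normalisation 4π/5 = 2.513274):
  [-2]  conj(Y_{2,-2})(Ω₁) = -0.170639+0.185907i ; Y_{2,-2}(Ω₂) = -0.006803-0.003133i ; Δ = +0.001743-0.000730i
  [-1]  conj(Y_{2,-1})(Ω₁) = -0.147938-0.336598i ; Y_{2,-1}(Ω₂) = +0.022810-0.104056i ; Δ = -0.038399+0.007716i
  [+0]  conj(Y_{2,0})(Ω₁) = +0.012661-0.000000i ; Y_{2,0}(Ω₂) = +0.612437+0.000000i ; Δ = +0.007754+0.000000i
  [+1]  conj(Y_{2,1})(Ω₁) = +0.147938-0.336598i ; Y_{2,1}(Ω₂) = -0.022810-0.104056i ; Δ = -0.038399-0.007716i
  [+2]  conj(Y_{2,2})(Ω₁) = -0.170639-0.185907i ; Y_{2,2}(Ω₂) = -0.006803+0.003133i ; Δ = +0.001743+0.000730i
Σ over m = -0.065558-0.000000i; ×(4π/5) → -0.164766-0.000000i. Real part: -0.164766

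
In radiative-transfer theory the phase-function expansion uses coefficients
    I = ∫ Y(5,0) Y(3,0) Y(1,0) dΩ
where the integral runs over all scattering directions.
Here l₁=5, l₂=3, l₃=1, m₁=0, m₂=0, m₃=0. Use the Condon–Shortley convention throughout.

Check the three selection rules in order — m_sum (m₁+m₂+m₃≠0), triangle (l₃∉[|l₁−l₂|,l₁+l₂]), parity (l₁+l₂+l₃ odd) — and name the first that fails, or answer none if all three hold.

azimuthal sum: 0 + 0 + 0 = 0  ✓
l₃ must lie in [2,8]; have l₃=1  ✗
L = 5 + 3 + 1 = 9 (odd)

triangle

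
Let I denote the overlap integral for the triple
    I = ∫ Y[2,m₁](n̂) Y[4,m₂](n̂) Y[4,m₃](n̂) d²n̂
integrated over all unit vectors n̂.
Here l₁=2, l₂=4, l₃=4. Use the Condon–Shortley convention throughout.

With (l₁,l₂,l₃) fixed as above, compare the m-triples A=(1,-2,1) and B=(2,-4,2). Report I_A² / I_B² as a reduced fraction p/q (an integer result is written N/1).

Shared (l₁,l₂,l₃)=(2,4,4): N and (l;000)² cancel in I_A²/I_B².
A: Δ = 2!·2!·6!/11! = 1/13860; Racah Σ t=0..1: t=0:+1/96 t=1:−1/240 = 1/160; ⇒ 3j(2 4 4; 1 -2 1)² = 27/1540, sgn -1
B: Δ = 2!·2!·6!/11! = 1/13860; Racah Σ t=0..0: t=0:+1/2880 = 1/2880; ⇒ 3j(2 4 4; 2 -4 2)² = 2/165, sgn +1
I_A²/I_B² = (27/1540)/(2/165) = 81/56

81/56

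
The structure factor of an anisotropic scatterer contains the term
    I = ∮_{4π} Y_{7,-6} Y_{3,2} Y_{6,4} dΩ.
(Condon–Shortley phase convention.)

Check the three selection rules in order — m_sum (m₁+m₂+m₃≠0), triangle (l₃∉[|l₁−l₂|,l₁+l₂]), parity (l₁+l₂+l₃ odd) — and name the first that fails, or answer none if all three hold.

Σmᵢ = 0  ✓
l₃∈[|l₁−l₂|,l₁+l₂]=[4,10], have l₃=6  ✓
Σlᵢ = 16 ⇒ even  ✓

none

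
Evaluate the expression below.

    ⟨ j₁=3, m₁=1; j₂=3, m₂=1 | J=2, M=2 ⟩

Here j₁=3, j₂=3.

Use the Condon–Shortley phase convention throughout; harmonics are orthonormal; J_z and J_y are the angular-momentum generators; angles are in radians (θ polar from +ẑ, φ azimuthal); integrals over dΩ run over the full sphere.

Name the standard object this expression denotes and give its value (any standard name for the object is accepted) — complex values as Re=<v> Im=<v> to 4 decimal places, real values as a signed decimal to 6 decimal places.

This is a Clebsch–Gordan (vector-coupling) coefficient.
j₁+j₂−J=4  J+j₁−j₂=2  J−j₁+j₂=2  j₁+j₂+J+1=9
(j₁±m₁, j₂±m₂, J±M) = (4,2,4,2,4,0)
P² = 512/7
sum k=2..2:
  [2] +1/16 = 1/16
S = 1/16
C² = P²·S² = 2/7 ; C = +0.534522

Clebsch–Gordan coefficient, +√(2/7) ≈ +0.534522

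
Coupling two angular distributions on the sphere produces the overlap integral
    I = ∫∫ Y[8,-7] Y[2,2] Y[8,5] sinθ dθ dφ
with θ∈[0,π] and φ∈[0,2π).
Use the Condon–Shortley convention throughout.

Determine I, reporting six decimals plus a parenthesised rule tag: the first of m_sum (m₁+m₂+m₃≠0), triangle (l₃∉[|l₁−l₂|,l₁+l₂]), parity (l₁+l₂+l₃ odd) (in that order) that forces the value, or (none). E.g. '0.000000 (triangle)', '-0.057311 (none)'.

0.096220 (none)

m-sum 0 ✓  L=18 even ✓  6≤8≤10 ✓
Π(2lᵢ+1) = 17×5×17 = 1445
triangle coeff Δ(8,2,8) = 1/348840
Σ_t [0,2]: t=0:+1/116121600 t=1:−1/25401600 t=2:+1/116121600 = -1/45158400
(3j)²=24/1615 [(8 2 8; 0 0 0)], sign=-1
Σ_t [2,2]: t=2:+1/24908083200 = 1/24908083200
(3j)²=7/1292 [(8 2 8; -7 2 5)], sign=-1
⇒ 4πI² = 42/361
I = (+1)√(42/361/(4π)) = 0.09622017
No selection rule forces the value: the integral is nonzero (none).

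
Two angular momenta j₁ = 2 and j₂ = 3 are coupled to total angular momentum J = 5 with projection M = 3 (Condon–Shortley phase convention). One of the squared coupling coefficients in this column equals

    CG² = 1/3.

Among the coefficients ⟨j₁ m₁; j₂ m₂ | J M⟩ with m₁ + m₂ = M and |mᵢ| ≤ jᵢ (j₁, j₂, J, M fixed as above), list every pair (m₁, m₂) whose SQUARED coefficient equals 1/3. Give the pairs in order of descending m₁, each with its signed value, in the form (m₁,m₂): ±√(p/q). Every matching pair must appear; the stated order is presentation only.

(2,1): +√(1/3)

Admissible pairs with m₁+m₂ = M = 3: (0,3), (1,2), (2,1)
  (m₁,m₂)=(2,1): CG² = 1/3, CG = +√(1/3)   ← matches the target
  (m₁,m₂)=(1,2): CG² = 8/15, CG = +√(8/15)
  (m₁,m₂)=(0,3): CG² = 2/15, CG = +√(2/15)
Pairs with CG² = 1/3: (2,1): +√(1/3)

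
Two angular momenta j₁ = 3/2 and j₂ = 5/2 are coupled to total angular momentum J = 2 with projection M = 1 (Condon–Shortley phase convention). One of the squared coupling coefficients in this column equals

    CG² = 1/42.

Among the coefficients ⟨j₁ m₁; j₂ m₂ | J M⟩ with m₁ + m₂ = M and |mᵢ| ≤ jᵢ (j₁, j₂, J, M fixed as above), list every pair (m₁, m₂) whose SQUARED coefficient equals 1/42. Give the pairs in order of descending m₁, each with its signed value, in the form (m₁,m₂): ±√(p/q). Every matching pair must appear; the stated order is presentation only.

Admissible pairs with m₁+m₂ = M = 1: (-3/2,5/2), (-1/2,3/2), (1/2,1/2), (3/2,-1/2)
  (m₁,m₂)=(3/2,-1/2): CG² = 9/28, CG = +√(9/28)
  (m₁,m₂)=(1/2,1/2): CG² = 25/84, CG = −√(25/84)
  (m₁,m₂)=(-1/2,3/2): CG² = 1/42, CG = +√(1/42)   ← matches the target
  (m₁,m₂)=(-3/2,5/2): CG² = 5/14, CG = +√(5/14)
Pairs with CG² = 1/42: (-1/2,3/2): +√(1/42)

(-1/2,3/2): +√(1/42)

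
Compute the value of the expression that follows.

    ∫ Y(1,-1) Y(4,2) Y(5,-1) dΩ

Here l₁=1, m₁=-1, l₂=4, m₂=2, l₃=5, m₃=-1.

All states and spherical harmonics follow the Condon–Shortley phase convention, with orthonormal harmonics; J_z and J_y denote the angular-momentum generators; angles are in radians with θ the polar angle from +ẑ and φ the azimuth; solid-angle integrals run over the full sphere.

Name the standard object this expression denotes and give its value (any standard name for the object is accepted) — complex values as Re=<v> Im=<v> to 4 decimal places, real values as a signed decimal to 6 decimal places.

This is a Gaunt coefficient — the integral of a triple product of spherical harmonics over the sphere.
Rules hold: Σm=0, L=10 even, 3≤5≤5.
N = 3·9·11 = 297
Δ = 0!·2!·8!/11! = 1/495
Racah Σ t=0..0: t=0:+1/576 = 1/576
⇒ 3j(1 4 5; 0 0 0)² = 5/99, sgn -1
Racah Σ t=0..0: t=0:+1/2880 = 1/2880
⇒ 3j(1 4 5; -1 2 -1)² = 2/165, sgn +1
4πI² = N·(3j₀)²·(3jₘ)² = 2/11
I = -1·√(0.181818/4π) = -0.12028562

Gaunt coefficient, -0.120286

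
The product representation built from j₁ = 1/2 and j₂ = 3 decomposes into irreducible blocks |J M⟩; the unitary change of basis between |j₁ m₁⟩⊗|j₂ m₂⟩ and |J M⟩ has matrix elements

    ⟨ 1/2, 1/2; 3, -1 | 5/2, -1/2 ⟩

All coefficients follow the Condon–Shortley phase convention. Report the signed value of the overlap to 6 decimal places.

+0.755929  (= +√(4/7))

√[6·1!0!5!/7! · 1!0!2!4!2!3!] = √(576/7)
  +(−1)^0/∏(0,1,0,2,0,3)! = 1/12  (running 1/12)
⟨..|..⟩ = √(576/7)·(1/12) = +0.755929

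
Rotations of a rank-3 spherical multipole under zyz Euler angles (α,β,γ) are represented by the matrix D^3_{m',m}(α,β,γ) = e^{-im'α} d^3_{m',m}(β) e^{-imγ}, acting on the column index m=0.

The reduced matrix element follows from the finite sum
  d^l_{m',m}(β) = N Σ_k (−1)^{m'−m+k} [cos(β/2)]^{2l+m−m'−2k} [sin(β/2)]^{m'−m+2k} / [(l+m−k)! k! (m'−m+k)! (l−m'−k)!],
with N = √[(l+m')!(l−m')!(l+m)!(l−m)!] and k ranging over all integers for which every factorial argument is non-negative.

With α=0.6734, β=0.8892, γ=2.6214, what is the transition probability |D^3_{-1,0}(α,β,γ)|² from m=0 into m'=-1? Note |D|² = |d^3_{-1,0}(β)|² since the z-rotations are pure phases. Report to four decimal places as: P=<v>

Split into d^3_{-1,0}(β=0.8892) × two z-phases.
c=cos(0.889200/2)=0.902783, s=sin(0.889200/2)=0.430097; N=√[2·24·6·6]=41.569219
Admissible k: 1..3 (factorial args all ≥0)
  k=1: (−1)^0·41.5692/(12)·0.9028^5·0.4301^1 = +0.893456
  k=2: (−1)^1·41.5692/(4)·0.9028^3·0.4301^3 = -0.608360
  k=3: (−1)^2·41.5692/(12)·0.9028^1·0.4301^5 = +0.046026
d^3_{-1,0}(0.8892) = +0.893456 -0.608360 +0.046026 = +0.331123
|D^3_{-1,0}|² = |d^3_{-1,0}(β)|² = (+0.331123)² = 0.109642 (the z-rotation phases have unit modulus)

P=0.1096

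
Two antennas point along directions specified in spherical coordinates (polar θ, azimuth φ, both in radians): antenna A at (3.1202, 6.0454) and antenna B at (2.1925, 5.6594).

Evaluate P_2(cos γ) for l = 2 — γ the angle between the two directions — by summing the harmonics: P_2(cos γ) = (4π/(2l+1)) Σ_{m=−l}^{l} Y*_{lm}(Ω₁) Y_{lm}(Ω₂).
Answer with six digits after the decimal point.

Term-by-term m-sum for l=2 (normalisation 4π/5 = 2.513274):
  [-2]  conj(Y_{2,-2})(Ω₁) = (0.000157, -0.000081) ; Y_{2,-2}(Ω₂) = (0.081073, 0.242027) ; Δ = (0.000032, 0.000031)
  [-1]  conj(Y_{2,-1})(Ω₁) = (-0.016057, 0.003892) ; Y_{2,-1}(Ω₂) = (-0.296875, -0.213643) ; Δ = (0.005598, 0.002275)
  [+0]  conj(Y_{2,0})(Ω₁) = (0.630350, -0.000000) ; Y_{2,0}(Ω₂) = (0.005564, 0.000000) ; Δ = (0.003507, 0.000000)
  [+1]  conj(Y_{2,1})(Ω₁) = (0.016057, 0.003892) ; Y_{2,1}(Ω₂) = (0.296875, -0.213643) ; Δ = (0.005598, -0.002275)
  [+2]  conj(Y_{2,2})(Ω₁) = (0.000157, 0.000081) ; Y_{2,2}(Ω₂) = (0.081073, -0.242027) ; Δ = (0.000032, -0.000031)
Σ over m = (0.014769, -0.000000); ×(4π/5) → (0.037118, -0.000000). Real part: 0.037118

0.037118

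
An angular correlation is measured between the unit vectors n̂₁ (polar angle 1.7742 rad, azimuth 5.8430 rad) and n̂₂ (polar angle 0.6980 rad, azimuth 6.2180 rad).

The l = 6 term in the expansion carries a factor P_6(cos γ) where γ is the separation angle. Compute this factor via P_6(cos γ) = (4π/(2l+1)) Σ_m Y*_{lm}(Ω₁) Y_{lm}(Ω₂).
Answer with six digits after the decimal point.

Term-by-term m-sum for l=6 (normalisation 4π/13 = 0.966644):
  [-6]  conj(Y_{6,-6})(Ω₁) = -0.37404 - 0.20457j ; Y_{6,-6}(Ω₂) = 0.03147 + 0.01298j ; Δ = -0.00912 - 0.01129j
  [-5]  conj(Y_{6,-5})(Ω₁) = 0.17949 + 0.24611j ; Y_{6,-5}(Ω₂) = 0.13318 + 0.04501j ; Δ = 0.01283 + 0.04085j
  [-4]  conj(Y_{6,-4})(Ω₁) = 0.03416 + 0.17766j ; Y_{6,-4}(Ω₂) = 0.32091 + 0.08562j ; Δ = -0.00425 + 0.05994j
  [-3]  conj(Y_{6,-3})(Ω₁) = 0.07809 - 0.30553j ; Y_{6,-3}(Ω₂) = 0.44918 + 0.08898j ; Δ = 0.06226 - 0.13029j
  [-2]  conj(Y_{6,-2})(Ω₁) = 0.06376 - 0.07718j ; Y_{6,-2}(Ω₂) = 0.24060 + 0.03155j ; Δ = 0.01777 - 0.01656j
  [-1]  conj(Y_{6,-1})(Ω₁) = -0.28246 + 0.13304j ; Y_{6,-1}(Ω₂) = -0.25092 - 0.01638j ; Δ = 0.07306 - 0.02876j
  [+0]  conj(Y_{6,0})(Ω₁) = -0.07782 + 0.00000j ; Y_{6,0}(Ω₂) = -0.32932 + 0.00000j ; Δ = 0.02563 + 0.00000j
  [+1]  conj(Y_{6,1})(Ω₁) = 0.28246 + 0.13304j ; Y_{6,1}(Ω₂) = 0.25092 - 0.01638j ; Δ = 0.07306 + 0.02876j
  [+2]  conj(Y_{6,2})(Ω₁) = 0.06376 + 0.07718j ; Y_{6,2}(Ω₂) = 0.24060 - 0.03155j ; Δ = 0.01777 + 0.01656j
  [+3]  conj(Y_{6,3})(Ω₁) = -0.07809 - 0.30553j ; Y_{6,3}(Ω₂) = -0.44918 + 0.08898j ; Δ = 0.06226 + 0.13029j
  [+4]  conj(Y_{6,4})(Ω₁) = 0.03416 - 0.17766j ; Y_{6,4}(Ω₂) = 0.32091 - 0.08562j ; Δ = -0.00425 - 0.05994j
  [+5]  conj(Y_{6,5})(Ω₁) = -0.17949 + 0.24611j ; Y_{6,5}(Ω₂) = -0.13318 + 0.04501j ; Δ = 0.01283 - 0.04085j
  [+6]  conj(Y_{6,6})(Ω₁) = -0.37404 + 0.20457j ; Y_{6,6}(Ω₂) = 0.03147 - 0.01298j ; Δ = -0.00912 + 0.01129j
Accumulated sum 0.33073 + 0.00000j; after 4π/(2l+1) scaling, 0.31970 + 0.00000j ⇒ P_6 = 0.319701

0.319701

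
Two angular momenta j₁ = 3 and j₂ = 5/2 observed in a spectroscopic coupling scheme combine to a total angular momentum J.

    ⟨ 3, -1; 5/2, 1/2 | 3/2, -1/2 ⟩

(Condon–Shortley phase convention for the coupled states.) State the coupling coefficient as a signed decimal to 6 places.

-0.097590  (= −√(1/105))

√[4·4!2!1!/8! · 2!4!3!2!1!2!] = √(192/35)
  +(−1)^2/∏(2,2,2,1,0,0)! = 1/8  (running 1/8)
  +(−1)^3/∏(3,1,1,0,1,1)! = -1/6  (running -1/24)
⟨..|..⟩ = √(192/35)·(-1/24) = -0.097590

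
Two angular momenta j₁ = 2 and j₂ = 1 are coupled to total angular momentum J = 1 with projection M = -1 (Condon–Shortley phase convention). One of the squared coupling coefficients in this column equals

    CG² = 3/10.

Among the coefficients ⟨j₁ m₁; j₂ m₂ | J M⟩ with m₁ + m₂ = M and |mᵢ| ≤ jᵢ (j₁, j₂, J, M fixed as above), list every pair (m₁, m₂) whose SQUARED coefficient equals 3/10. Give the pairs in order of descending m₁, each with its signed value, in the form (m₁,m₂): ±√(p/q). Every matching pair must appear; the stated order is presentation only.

Admissible pairs with m₁+m₂ = M = -1: (-2,1), (-1,0), (0,-1)
  (m₁,m₂)=(0,-1): CG² = 1/10, CG = +√(1/10)
  (m₁,m₂)=(-1,0): CG² = 3/10, CG = −√(3/10)   ← matches the target
  (m₁,m₂)=(-2,1): CG² = 3/5, CG = +√(3/5)
Pairs with CG² = 3/10: (-1,0): −√(3/10)

(-1,0): −√(3/10)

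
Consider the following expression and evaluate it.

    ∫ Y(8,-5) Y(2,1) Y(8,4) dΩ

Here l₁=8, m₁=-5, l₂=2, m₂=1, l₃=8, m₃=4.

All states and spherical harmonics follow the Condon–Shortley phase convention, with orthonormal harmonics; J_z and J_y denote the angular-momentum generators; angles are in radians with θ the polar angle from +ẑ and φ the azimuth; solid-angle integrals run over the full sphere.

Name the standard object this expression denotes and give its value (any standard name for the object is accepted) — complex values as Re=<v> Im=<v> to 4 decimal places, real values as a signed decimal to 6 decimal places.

This is a Gaunt coefficient — the integral of a triple product of spherical harmonics over the sphere.
Checks pass: Σm=0; 18 even; l₃=8∈[6,10].
(2·8+1)(2·2+1)(2·8+1) = 1445
Δ: 2! 14! 2! / 19! → 1/348840
sum: t=0:+1/116121600 t=1:−1/25401600 t=2:+1/116121600 = -1/45158400
3j²(8 2 8; 0 0 0) = Δ·Π!·Σ² = 24/1615  (sign -1)
sum: t=1:−1/1916006400 t=2:+1/479001600 = 1/638668800
3j²(8 2 8; -5 1 4) = Δ·Π!·Σ² = 117/6460  (sign +1)
combine: 4πI² = 1445·24/1615·117/6460 = 702/1805
take √, sign -1: I = -0.17592397

Gaunt coefficient, -0.175924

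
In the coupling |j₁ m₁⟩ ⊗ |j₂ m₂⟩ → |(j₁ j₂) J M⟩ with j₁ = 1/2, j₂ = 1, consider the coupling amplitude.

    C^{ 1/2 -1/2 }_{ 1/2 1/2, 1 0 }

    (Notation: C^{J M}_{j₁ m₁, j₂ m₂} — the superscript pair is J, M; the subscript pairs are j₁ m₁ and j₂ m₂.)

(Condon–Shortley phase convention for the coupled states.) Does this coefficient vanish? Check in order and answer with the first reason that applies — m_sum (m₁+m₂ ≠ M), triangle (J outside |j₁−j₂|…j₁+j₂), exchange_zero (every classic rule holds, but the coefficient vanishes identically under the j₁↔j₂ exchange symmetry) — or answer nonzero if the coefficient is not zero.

m_sum

m-sum: m₁+m₂ = 1/2+0 = 1/2, M = -1/2  ✗ ⇒ coefficient is 0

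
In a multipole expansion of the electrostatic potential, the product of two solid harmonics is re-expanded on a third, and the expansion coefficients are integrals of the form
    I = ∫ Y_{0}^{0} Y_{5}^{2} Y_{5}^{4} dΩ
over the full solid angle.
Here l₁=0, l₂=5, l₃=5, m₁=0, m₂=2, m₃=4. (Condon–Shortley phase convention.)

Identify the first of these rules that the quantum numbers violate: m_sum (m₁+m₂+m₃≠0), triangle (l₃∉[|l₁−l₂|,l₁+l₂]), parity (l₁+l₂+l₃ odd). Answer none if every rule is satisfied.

m_sum

azimuthal sum: 0 + 2 + 4 = 6  ✗
5 ≤ 5 ≤ 5 (triangle on l)
L = 0 + 5 + 5 = 10 (even)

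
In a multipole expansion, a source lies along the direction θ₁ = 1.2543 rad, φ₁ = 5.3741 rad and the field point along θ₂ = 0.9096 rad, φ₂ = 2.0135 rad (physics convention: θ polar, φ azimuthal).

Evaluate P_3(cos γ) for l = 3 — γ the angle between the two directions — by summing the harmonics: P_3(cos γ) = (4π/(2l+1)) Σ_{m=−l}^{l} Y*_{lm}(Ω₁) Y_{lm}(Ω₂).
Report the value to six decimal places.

Summing Y*_{l m}(θ₁,φ₁)·Y_{l m}(θ₂,φ₂) over m ∈ [−3, 3]; prefactor 4π/(2·3+1) = 1.795196:
  term(m=-3) = (-0.058163, -0.044863)   from Y*(Ω₁)=(-0.327792, -0.144162), Y(Ω₂)=(0.199118, 0.049294)
  term(m=-2) = (0.101699, 0.047632)   from Y*(Ω₁)=(-0.070340, -0.278524), Y(Ω₂)=(-0.247446, 0.302644)
  term(m=-1) = (0.034911, 0.007770)   from Y*(Ω₁)=(-0.097314, 0.124946), Y(Ω₂)=(-0.096742, -0.204060)
  term(m=+0) = (0.074631, 0.000000)   from Y*(Ω₁)=(-0.292185, -0.000000), Y(Ω₂)=(-0.255424, 0.000000)
  term(m=+1) = (0.034911, -0.007770)   from Y*(Ω₁)=(0.097314, 0.124946), Y(Ω₂)=(0.096742, -0.204060)
  term(m=+2) = (0.101699, -0.047632)   from Y*(Ω₁)=(-0.070340, 0.278524), Y(Ω₂)=(-0.247446, -0.302644)
  term(m=+3) = (-0.058163, 0.044863)   from Y*(Ω₁)=(0.327792, -0.144162), Y(Ω₂)=(-0.199118, 0.049294)
Total Σ_m = (0.231526, 0.000000). Multiply by 1.795196: (0.415634, 0.000000). P_3(cos γ) = 0.415634

0.415634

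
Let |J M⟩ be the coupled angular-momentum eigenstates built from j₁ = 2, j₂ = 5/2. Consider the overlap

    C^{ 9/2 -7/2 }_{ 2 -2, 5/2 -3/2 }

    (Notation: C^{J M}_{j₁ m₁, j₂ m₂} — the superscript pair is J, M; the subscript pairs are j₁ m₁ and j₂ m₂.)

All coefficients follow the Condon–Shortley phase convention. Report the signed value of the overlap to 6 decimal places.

+0.745356

triangle: 0!·4!·5!/10! = 2880/3628800
(j±m)!: 0!·4!·1!·4!·1!·8! = 23224320
prefactor² = (2J+1)·Δ·N² = 184320
  k=0: +1/(0!·0!·4!·1!·0!·4!) = 1/576
Σ = 1/576  ⇒  CG² = 184320·(1/576)² = 5/9
CG = +√(5/9) = +0.745356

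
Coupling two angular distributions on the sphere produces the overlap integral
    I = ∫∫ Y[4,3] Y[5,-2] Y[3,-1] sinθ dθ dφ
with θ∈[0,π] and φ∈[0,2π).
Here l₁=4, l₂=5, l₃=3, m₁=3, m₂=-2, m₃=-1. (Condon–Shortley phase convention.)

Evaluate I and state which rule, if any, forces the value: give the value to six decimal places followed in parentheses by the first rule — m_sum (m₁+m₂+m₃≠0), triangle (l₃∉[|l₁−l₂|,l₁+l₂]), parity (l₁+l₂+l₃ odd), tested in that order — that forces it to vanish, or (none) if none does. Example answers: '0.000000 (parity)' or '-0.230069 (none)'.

-0.171363 (none)

Rules hold: Σm=0, L=12 even, 1≤3≤9.
N = 9·11·7 = 693
Δ = 6!·2!·4!/13! = 1/180180
Racah Σ t=2..4: t=2:+1/576 t=3:−1/144 t=4:+1/576 = -1/288
⇒ 3j(4 5 3; 0 0 0)² = 20/1001, sgn +1
Racah Σ t=0..1: t=0:+1/4320 t=1:−1/960 = -7/8640
⇒ 3j(4 5 3; 3 -2 -1)² = 343/12870, sgn -1
4πI² = N·(3j₀)²·(3jₘ)² = 686/1859
I = -1·√(0.369016/4π) = -0.17136315
No selection rule forces the value: the integral is nonzero (none).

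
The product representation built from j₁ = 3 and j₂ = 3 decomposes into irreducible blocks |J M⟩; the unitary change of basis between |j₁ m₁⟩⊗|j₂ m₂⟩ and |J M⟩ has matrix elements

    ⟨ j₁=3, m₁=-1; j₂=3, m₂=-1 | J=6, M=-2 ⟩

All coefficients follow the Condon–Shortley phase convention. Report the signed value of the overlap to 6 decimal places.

+√(5/11) = +0.674200

√[13·0!6!6!/13! · 2!4!2!4!4!8!] = √(26542080/11)
  +(−1)^0/∏(0,0,4,2,2,4)! = 1/2304  (running 1/2304)
⟨..|..⟩ = √(26542080/11)·(1/2304) = +0.674200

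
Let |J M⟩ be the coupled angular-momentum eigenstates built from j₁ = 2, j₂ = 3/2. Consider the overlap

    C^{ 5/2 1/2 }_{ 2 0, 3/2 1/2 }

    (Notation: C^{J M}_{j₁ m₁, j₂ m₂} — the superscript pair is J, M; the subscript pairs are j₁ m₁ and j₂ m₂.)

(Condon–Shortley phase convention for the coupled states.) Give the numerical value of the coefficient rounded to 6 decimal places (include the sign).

triangle: 1!×3!×2!/7! = 12/5040
(j±m)!: 2!×2!×2!×1!×3!×2! = 96
prefactor² = (2J+1)×Δ×N² = 48/35
  k=0: +1/(0!×1!×2!×2!×1!×0!) = 1/4
  k=1: −1/(1!×0!×1!×1!×2!×1!) = -1/2
Σ = -1/4  ⇒  CG² = 48/35×(-1/4)² = 3/35
CG = −√(3/35) = -0.292770

-0.292770  (= −√(3/35))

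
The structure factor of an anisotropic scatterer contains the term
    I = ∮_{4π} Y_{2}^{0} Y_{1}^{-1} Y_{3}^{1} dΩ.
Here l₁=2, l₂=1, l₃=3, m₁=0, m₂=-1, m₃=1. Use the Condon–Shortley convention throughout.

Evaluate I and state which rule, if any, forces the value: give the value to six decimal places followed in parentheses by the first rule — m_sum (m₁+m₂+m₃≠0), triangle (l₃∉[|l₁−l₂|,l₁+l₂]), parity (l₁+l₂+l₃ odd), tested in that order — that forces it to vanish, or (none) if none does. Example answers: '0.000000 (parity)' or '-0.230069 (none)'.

-0.202301 (none)

Checks pass: Σm=0; 6 even; l₃=3∈[1,3].
(2·2+1)(2·1+1)(2·3+1) = 105
Δ: 0! 4! 2! / 7! → 1/105
sum: t=0:+1/4 = 1/4
3j²(2 1 3; 0 0 0) = Δ·Π!·Σ² = 3/35  (sign -1)
sum: t=0:+1/8 = 1/8
3j²(2 1 3; 0 -1 1) = Δ·Π!·Σ² = 2/35  (sign +1)
combine: 4πI² = 105·3/35·2/35 = 18/35
take √, sign -1: I = -0.20230066
No selection rule forces the value: the integral is nonzero (none).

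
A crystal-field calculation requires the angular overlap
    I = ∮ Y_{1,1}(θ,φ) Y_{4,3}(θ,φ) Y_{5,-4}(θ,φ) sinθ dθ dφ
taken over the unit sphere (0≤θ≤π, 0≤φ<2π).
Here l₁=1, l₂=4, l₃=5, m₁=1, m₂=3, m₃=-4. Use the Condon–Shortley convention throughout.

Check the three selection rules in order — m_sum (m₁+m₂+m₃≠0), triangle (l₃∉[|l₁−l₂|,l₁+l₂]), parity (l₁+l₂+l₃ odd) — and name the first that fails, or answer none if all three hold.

m₁+m₂+m₃ = 1 + 3 − 4 = 0  ✓
triangle: |1−4|=3 ≤ l₃=5 ≤ 1+4=5  ✓
parity: l₁+l₂+l₃ = 10 is even  ✓

none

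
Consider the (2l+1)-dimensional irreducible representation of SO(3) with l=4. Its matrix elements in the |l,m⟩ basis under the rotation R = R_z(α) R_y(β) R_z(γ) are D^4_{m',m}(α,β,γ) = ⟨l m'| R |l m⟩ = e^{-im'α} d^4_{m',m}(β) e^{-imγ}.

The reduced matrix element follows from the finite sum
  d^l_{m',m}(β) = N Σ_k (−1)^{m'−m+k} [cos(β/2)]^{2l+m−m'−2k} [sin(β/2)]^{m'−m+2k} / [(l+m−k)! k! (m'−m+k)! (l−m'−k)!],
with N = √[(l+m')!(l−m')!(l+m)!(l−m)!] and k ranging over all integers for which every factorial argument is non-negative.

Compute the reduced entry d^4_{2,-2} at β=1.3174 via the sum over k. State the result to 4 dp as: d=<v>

d=0.4484

d^4_{2,-2}(β=1.3174) via the finite sum:
c=cos(1.317400/2)=0.790789, s=sin(1.317400/2)=0.612089; N=√[720·2·2·720]=1440.000000
The bounds max(0,m−m')=0 and min(l+m,l−m')=2 give 3 terms
  k=0: (−1)^4·1440.0000/(96)·0.7908^4·0.6121^4 = +0.823365
  k=1: (−1)^5·1440.0000/(120)·0.7908^2·0.6121^6 = -0.394631
  k=2: (−1)^6·1440.0000/(1440)·0.7908^0·0.6121^8 = +0.019702
d^4_{2,-2}(1.3174) = +0.823365 -0.394631 +0.019702 = +0.448436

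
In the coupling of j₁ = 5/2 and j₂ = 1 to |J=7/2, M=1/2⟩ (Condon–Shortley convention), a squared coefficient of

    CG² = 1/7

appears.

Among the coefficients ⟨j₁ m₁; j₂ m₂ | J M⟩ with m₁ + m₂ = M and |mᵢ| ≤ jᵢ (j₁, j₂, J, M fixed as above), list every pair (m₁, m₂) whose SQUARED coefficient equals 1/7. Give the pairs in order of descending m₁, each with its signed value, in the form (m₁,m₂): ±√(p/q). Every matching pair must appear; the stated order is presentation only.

Admissible pairs with m₁+m₂ = M = 1/2: (-1/2,1), (1/2,0), (3/2,-1)
  (m₁,m₂)=(3/2,-1): CG² = 1/7, CG = +√(1/7)   ← matches the target
  (m₁,m₂)=(1/2,0): CG² = 4/7, CG = +√(4/7)
  (m₁,m₂)=(-1/2,1): CG² = 2/7, CG = +√(2/7)
Pairs with CG² = 1/7: (3/2,-1): +√(1/7)

(3/2,-1): +√(1/7)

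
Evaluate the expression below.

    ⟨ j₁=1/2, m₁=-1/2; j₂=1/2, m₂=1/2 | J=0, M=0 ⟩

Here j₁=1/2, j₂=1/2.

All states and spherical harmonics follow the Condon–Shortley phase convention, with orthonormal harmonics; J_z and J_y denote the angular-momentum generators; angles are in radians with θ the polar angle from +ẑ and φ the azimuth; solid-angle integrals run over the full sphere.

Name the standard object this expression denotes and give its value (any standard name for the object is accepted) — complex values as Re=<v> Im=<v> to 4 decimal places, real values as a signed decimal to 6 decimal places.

Clebsch–Gordan coefficient, −√(1/2) ≈ -0.707107

This is a Clebsch–Gordan (vector-coupling) coefficient.
triangle: 1!×0!×0!/2! = 1/2
(j±m)!: 0!×1!×1!×0!×0!×0! = 1
prefactor² = (2J+1)×Δ×N² = 1/2
  k=1: −1/(1!×0!×0!×0!×0!×0!) = -1
Σ = -1  ⇒  CG² = 1/2×(-1)² = 1/2
CG = −√(1/2) = -0.707107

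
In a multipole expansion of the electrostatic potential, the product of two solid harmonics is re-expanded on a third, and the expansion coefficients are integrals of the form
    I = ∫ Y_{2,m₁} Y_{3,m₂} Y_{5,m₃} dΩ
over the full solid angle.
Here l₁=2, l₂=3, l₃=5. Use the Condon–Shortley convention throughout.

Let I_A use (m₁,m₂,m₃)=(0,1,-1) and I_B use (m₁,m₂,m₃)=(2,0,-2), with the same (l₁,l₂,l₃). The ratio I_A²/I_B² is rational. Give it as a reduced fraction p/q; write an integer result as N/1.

18/7

Same 2,3,5: normalisation and zero-m 3j drop out of the ratio.
A: Δ: 0! 4! 6! / 11! → 1/2310; sum: t=0:+1/192 = 1/192; 3j²(2 3 5; 0 1 -1) = Δ·Π!·Σ² = 3/77  (sign +1)
B: Δ: 0! 4! 6! / 11! → 1/2310; sum: t=0:+1/864 = 1/864; 3j²(2 3 5; 2 0 -2) = Δ·Π!·Σ² = 1/66  (sign -1)
I_A²/I_B² = (3/77)/(1/66) = 18/7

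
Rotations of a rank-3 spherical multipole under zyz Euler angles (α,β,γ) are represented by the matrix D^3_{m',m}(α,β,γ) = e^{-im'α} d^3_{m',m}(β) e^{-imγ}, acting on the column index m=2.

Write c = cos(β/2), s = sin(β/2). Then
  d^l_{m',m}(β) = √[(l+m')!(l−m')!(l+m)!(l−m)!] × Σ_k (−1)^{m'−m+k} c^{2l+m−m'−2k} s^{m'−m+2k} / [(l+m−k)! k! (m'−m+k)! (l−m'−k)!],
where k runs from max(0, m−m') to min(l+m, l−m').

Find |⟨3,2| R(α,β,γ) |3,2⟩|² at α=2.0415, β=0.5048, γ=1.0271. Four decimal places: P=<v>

D^3_{2,2}(2.0415,0.5048,1.0271) = e^{-i·2·2.0415}·d^3_{2,2}(0.5048)·e^{-i·2·1.0271}. Compute d first:
With c≡cos(β/2)=0.968316 and s≡sin(β/2)=0.249729, N=[120·1·120·1]^{1/2}=120.000000
k∈{0,1} keeps every argument non-negative
  k=0: (−1)^0·120.0000/(120)·0.9683^6·0.2497^0 = +0.824332
  k=1: (−1)^1·120.0000/(24)·0.9683^4·0.2497^2 = -0.274142
d^3_{2,2}(0.5048) = +0.824332 -0.274142 = +0.550191
|D^3_{2,2}|² = |d^3_{2,2}(β)|² = (+0.550191)² = 0.302710 (the z-rotation phases have unit modulus)

P=0.3027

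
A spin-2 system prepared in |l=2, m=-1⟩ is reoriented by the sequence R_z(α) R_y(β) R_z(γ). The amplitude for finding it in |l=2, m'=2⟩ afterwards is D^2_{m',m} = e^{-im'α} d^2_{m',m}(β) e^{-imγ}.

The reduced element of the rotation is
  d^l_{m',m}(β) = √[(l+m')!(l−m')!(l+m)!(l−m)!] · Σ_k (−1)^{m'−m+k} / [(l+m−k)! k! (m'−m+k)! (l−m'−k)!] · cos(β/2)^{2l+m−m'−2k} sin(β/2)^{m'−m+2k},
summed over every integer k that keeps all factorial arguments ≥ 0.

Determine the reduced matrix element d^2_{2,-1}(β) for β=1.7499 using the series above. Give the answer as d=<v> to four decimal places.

d^2_{2,-1}(β=1.7499) via the finite sum:
With c≡cos(β/2)=0.641035 and s≡sin(β/2)=0.767511, N=[24·1·1·6]^{1/2}=12.000000
k∈{0} keeps every argument non-negative
  k=0: (−1)^3·12.0000/(6)·0.6410^1·0.7675^3 = -0.579651
d^2_{2,-1}(1.7499) = -0.579651

d=-0.5797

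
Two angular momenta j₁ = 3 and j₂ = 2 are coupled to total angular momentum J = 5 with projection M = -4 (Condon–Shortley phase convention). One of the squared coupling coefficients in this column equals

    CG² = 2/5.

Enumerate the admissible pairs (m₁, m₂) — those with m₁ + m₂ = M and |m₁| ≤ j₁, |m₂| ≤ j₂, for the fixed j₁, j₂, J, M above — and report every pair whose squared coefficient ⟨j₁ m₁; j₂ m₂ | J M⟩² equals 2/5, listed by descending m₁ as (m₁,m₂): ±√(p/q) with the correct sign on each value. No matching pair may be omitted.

Admissible pairs with m₁+m₂ = M = -4: (-3,-1), (-2,-2)
  (m₁,m₂)=(-2,-2): CG² = 3/5, CG = +√(3/5)
  (m₁,m₂)=(-3,-1): CG² = 2/5, CG = +√(2/5)   ← matches the target
Pairs with CG² = 2/5: (-3,-1): +√(2/5)

(-3,-1): +√(2/5)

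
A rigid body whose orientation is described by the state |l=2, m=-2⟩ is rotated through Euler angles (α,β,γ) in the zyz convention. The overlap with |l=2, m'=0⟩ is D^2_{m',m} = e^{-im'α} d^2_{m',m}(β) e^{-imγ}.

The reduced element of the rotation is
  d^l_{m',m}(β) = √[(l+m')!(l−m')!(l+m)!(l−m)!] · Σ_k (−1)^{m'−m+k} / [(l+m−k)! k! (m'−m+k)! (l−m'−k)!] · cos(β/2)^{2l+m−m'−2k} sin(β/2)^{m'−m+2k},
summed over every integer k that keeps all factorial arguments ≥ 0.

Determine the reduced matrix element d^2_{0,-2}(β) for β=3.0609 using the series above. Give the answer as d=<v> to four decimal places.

d=0.0040

d^2_{0,-2}(β=3.0609) via the finite sum:
Half-angle: c=0.040335, s=0.999186. N=√(2·2·1·24)=9.797959
Admissible k: 0..0 (factorial args all ≥0)
  k=0: (−1)^2·9.7980/(4)·0.0403^2·0.9992^2 = +0.003979
d^2_{0,-2}(3.0609) = +0.003979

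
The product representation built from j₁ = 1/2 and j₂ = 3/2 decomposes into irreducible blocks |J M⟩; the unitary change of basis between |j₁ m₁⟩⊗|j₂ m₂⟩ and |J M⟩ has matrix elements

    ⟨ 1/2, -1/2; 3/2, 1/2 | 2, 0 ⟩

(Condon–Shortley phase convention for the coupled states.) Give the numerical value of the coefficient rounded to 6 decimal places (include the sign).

√[5·0!1!3!/5! · 0!1!2!1!2!2!] = √(2)
  +(−1)^0/∏(0,0,1,2,0,1)! = 1/2  (running 1/2)
⟨..|..⟩ = √(2)·(1/2) = +0.707107

+√(1/2) ≈ +0.707107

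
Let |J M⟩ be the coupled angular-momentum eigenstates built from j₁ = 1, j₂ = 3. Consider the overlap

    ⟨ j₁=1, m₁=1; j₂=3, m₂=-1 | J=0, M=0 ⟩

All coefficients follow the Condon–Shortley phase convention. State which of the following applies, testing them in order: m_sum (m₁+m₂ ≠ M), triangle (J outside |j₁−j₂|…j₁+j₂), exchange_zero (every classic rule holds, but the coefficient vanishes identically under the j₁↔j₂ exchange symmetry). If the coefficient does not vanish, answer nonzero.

triangle

m-sum: m₁+m₂ = 1+(-1) = 0, M = 0  ✓
triangle: need |j₁−j₂| ≤ J ≤ j₁+j₂, i.e. J ∈ [2, 4]; J = 0 is outside ✗ ⇒ coefficient is 0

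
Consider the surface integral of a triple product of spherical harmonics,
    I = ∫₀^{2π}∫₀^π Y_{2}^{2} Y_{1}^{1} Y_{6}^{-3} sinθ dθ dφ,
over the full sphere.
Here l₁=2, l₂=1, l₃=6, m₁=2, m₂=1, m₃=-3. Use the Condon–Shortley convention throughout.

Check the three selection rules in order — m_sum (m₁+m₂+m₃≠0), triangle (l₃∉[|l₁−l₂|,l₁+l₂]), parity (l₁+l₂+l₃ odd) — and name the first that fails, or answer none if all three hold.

triangle

m₁+m₂+m₃ = 2 + 1 − 3 = 0  ✓
triangle: need |l₁−l₂| ≤ l₃ ≤ l₁+l₂ = [1,3]; l₃=6 is outside  ✗
parity: l₁+l₂+l₃ = 9 is odd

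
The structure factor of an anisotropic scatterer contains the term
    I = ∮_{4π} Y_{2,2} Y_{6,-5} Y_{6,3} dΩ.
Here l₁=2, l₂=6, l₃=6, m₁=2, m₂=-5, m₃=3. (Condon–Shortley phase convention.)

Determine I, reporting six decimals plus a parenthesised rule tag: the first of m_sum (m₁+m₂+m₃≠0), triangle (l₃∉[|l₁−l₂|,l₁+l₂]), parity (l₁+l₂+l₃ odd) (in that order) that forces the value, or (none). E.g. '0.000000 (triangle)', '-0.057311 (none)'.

0.120286 (none)

Rules hold: Σm=0, L=14 even, 4≤6≤8.
N = 5·13·13 = 845
Δ = 2!·2!·10!/15! = 1/90090
Racah Σ t=0..2: t=0:+1/69120 t=1:−1/14400 t=2:+1/69120 = -7/172800
⇒ 3j(2 6 6; 0 0 0)² = 14/715, sgn -1
Racah Σ t=0..0: t=0:+1/1451520 = 1/1451520
⇒ 3j(2 6 6; 2 -5 3)² = 1/91, sgn -1
4πI² = N·(3j₀)²·(3jₘ)² = 2/11
I = +1·√(0.181818/4π) = 0.12028562
No selection rule forces the value: the integral is nonzero (none).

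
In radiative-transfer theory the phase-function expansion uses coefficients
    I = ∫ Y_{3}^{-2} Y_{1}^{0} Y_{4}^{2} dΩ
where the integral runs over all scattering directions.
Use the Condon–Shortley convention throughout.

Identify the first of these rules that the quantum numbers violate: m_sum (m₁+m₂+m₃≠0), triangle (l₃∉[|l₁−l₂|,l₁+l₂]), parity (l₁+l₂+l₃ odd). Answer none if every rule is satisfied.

none

Σmᵢ = 0  ✓
l₃∈[|l₁−l₂|,l₁+l₂]=[2,4], have l₃=4  ✓
Σlᵢ = 8 ⇒ even  ✓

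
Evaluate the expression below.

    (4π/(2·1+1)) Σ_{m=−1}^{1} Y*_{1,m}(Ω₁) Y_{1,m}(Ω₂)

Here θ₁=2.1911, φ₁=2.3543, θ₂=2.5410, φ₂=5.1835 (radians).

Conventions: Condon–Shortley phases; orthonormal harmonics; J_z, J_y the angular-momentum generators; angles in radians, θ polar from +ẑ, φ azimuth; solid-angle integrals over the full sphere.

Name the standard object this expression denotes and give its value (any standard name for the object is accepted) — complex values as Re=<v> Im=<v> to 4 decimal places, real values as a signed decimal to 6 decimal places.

Legendre polynomial (addition theorem), +0.041966

This sum is the spherical-harmonic addition theorem: it equals the Legendre polynomial P_l(cos γ) of the angle γ between the two directions.
Term-by-term m-sum for l=1 (normalisation 4π/3 = 4.188790):
  term(m=-1) = (-0.052234, -0.016870)   from Y*(Ω₁)=(-0.198411, 0.199165), Y(Ω₂)=(0.088619, 0.173980)
  term(m=+0) = (0.114486, 0.000000)   from Y*(Ω₁)=(-0.284016, -0.000000), Y(Ω₂)=(-0.403097, 0.000000)
  term(m=+1) = (-0.052234, 0.016870)   from Y*(Ω₁)=(0.198411, 0.199165), Y(Ω₂)=(-0.088619, 0.173980)
Accumulated sum (0.010019, 0.000000); after 4π/(2l+1) scaling, (0.041966, 0.000000) ⇒ P_1 = 0.041966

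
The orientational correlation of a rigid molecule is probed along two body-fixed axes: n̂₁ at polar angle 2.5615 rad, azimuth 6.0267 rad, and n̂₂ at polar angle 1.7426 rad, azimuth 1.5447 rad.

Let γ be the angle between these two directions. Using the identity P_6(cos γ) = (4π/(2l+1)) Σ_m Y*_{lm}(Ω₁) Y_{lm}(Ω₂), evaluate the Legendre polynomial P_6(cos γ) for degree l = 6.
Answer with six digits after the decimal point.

-0.309963

Summing Y*_{l m}(θ₁,φ₁)·Y_{l m}(θ₂,φ₂) over m ∈ [−6, 6]; prefactor 4π/(2·6+1) = 0.966644:
  m=-6: Y*=0.00042 - 0.01309j  Y=-0.43655 - 0.06892j  product -0.00108 + 0.00569j
  m=-5: Y*=-0.01969 + 0.06638j  Y=-0.03456 + 0.26339j  product -0.01680 - 0.00748j
  m=-4: Y*=0.11174 - 0.18437j  Y=-0.22689 - 0.02377j  product -0.02973 + 0.03918j
  m=-3: Y*=-0.30257 + 0.29307j  Y=-0.02231 + 0.28443j  product -0.07661 - 0.09260j
  m=-2: Y*=0.38860 - 0.21888j  Y=-0.15854 - 0.00828j  product -0.06342 + 0.03148j
  m=-1: Y*=-0.02983 + 0.00782j  Y=-0.00752 + 0.28798j  product -0.00203 - 0.00865j
  m=+0: Y*=-0.42073 + 0.00000j  Y=-0.13950 + 0.00000j  product 0.05869 + 0.00000j
  m=+1: Y*=0.02983 + 0.00782j  Y=0.00752 + 0.28798j  product -0.00203 + 0.00865j
  m=+2: Y*=0.38860 + 0.21888j  Y=-0.15854 + 0.00828j  product -0.06342 - 0.03148j
  m=+3: Y*=0.30257 + 0.29307j  Y=0.02231 + 0.28443j  product -0.07661 + 0.09260j
  m=+4: Y*=0.11174 + 0.18437j  Y=-0.22689 + 0.02377j  product -0.02973 - 0.03918j
  m=+5: Y*=0.01969 + 0.06638j  Y=0.03456 + 0.26339j  product -0.01680 + 0.00748j
  m=+6: Y*=0.00042 + 0.01309j  Y=-0.43655 + 0.06892j  product -0.00108 - 0.00569j
Total Σ_m = -0.32066 + 0.00000j. Multiply by 0.966644: -0.30996 + 0.00000j. P_6(cos γ) = -0.309963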